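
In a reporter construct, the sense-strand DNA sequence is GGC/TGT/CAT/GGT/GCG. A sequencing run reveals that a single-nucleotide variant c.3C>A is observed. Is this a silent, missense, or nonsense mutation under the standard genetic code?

Position 3 falls in codon 1: GGC → Gly.
After the substitution the codon is GGA → Gly.
Both encode Gly, so the change is synonymous.

silent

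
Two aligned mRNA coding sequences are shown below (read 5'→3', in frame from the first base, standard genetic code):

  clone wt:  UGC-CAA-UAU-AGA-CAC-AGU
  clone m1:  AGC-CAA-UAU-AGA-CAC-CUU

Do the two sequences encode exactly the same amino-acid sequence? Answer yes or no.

Codon 1: UGC Cys / AGC Ser — nonsynonymous.
Codon 2: CAA Gln / CAA Gln — identical.
Codon 3: UAU Tyr / UAU Tyr — identical.
Codon 4: AGA Arg / AGA Arg — identical.
Codon 5: CAC His / CAC His — identical.
Codon 6: AGU Ser / CUU Leu — nonsynonymous.
Nonsynonymous differences: 2 → different protein.

no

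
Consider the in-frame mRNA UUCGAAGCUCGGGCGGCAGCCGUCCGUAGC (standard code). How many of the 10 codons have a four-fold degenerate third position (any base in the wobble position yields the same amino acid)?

7

Codon 1 UUC (Phe): third position 2-fold.
Codon 2 GAA (Glu): third position 2-fold.
Codon 3 GCU (Ala): third position 4-fold.
Codon 4 CGG (Arg): third position 4-fold.
Codon 5 GCG (Ala): third position 4-fold.
Codon 6 GCA (Ala): third position 4-fold.
Codon 7 GCC (Ala): third position 4-fold.
Codon 8 GUC (Val): third position 4-fold.
Codon 9 CGU (Arg): third position 4-fold.
Codon 10 AGC (Ser): third position 2-fold.
Four-fold degenerate third positions: 7.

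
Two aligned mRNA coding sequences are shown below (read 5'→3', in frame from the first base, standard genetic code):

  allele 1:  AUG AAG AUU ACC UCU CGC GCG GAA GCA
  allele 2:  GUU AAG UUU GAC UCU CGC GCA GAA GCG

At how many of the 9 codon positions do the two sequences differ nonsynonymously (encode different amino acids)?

Codon 1: AUG Met / GUU Val — nonsynonymous.
Codon 2: AAG Lys / AAG Lys — identical.
Codon 3: AUU Ile / UUU Phe — nonsynonymous.
Codon 4: ACC Thr / GAC Asp — nonsynonymous.
Codon 5: UCU Ser / UCU Ser — identical.
Codon 6: CGC Arg / CGC Arg — identical.
Codon 7: GCG Ala / GCA Ala — synonymous.
Codon 8: GAA Glu / GAA Glu — identical.
Codon 9: GCA Ala / GCG Ala — synonymous.
Nonsynonymous differences: 3.

3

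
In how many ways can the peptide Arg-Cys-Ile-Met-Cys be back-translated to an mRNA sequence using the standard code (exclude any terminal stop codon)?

Arg: 6 codons.
Cys: 2 codons.
Ile: 3 codons.
Met: 1 codon.
Cys: 2 codons.
6 × 2 × 3 × 1 × 2 = 72.

72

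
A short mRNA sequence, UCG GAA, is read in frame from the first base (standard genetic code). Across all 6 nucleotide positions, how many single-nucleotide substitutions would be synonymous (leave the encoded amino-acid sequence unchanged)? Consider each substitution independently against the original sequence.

4

Codon 1 (UCG, Ser): 3 synonymous substitutions.
Codon 2 (GAA, Glu): 1 synonymous substitution.
Total: 3 + 1 = 4.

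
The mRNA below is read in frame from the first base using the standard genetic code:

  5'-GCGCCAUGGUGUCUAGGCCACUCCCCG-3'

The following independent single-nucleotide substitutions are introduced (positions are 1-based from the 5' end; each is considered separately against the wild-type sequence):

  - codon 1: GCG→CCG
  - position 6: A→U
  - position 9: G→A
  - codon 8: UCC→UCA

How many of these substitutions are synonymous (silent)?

2

Codon 1: GCG (Ala) → CCG (Pro) — missense.
Codon 2: CCA (Pro) → CCU (Pro) — synonymous.
Codon 3: UGG (Trp) → UGA (Stop) — nonsense.
Codon 8: UCC (Ser) → UCA (Ser) — synonymous.
Synonymous: 2 of 4.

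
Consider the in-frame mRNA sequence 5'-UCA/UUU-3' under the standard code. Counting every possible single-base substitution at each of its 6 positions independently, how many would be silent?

4

Codon 1 (UCA, Ser): 3 synonymous substitutions.
Codon 2 (UUU, Phe): 1 synonymous substitution.
Total: 3 + 1 = 4.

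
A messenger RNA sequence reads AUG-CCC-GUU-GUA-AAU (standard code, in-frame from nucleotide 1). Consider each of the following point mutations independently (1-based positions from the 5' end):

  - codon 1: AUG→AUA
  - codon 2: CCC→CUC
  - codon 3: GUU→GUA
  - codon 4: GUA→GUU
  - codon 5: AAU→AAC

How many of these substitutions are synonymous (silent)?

Codon 1: AUG (Met) → AUA (Ile) — missense.
Codon 2: CCC (Pro) → CUC (Leu) — missense.
Codon 3: GUU (Val) → GUA (Val) — synonymous.
Codon 4: GUA (Val) → GUU (Val) — synonymous.
Codon 5: AAU (Asn) → AAC (Asn) — synonymous.
Synonymous: 3 of 5.

3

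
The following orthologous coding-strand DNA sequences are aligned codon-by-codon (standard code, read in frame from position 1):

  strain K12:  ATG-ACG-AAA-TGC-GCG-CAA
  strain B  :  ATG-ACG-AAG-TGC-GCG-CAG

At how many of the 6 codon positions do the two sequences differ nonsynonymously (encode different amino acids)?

Codon 1: ATG Met / ATG Met — identical.
Codon 2: ACG Thr / ACG Thr — identical.
Codon 3: AAA Lys / AAG Lys — synonymous.
Codon 4: TGC Cys / TGC Cys — identical.
Codon 5: GCG Ala / GCG Ala — identical.
Codon 6: CAA Gln / CAG Gln — synonymous.
Nonsynonymous differences: 0.

0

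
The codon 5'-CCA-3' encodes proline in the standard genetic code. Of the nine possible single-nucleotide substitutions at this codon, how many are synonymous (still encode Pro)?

Position 1: none → 0 synonymous.
Position 2: none → 0 synonymous.
Position 3: CCU, CCC, CCG → 3 synonymous.
Total: 0 + 0 + 3 = 3.

3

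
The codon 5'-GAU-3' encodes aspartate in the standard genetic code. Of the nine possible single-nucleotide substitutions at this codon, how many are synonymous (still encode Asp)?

Position 1: none → 0 synonymous.
Position 2: none → 0 synonymous.
Position 3: GAC → 1 synonymous.
Total: 0 + 0 + 1 = 1.

1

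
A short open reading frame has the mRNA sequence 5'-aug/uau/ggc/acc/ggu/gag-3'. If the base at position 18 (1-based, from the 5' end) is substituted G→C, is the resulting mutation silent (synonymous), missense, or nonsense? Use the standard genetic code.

Position 18 falls in codon 6: GAG → Glu.
After the substitution the codon is GAC → Asp.
Glu ≠ Asp, so this is a missense mutation.

missense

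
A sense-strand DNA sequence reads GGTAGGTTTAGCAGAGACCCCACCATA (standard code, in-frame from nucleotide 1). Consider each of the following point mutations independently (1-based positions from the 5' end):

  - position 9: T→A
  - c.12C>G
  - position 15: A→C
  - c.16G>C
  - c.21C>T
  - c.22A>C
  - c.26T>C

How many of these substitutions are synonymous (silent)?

Codon 3: TTT (Phe) → TTA (Leu) — missense.
Codon 4: AGC (Ser) → AGG (Arg) — missense.
Codon 5: AGA (Arg) → AGC (Ser) — missense.
Codon 6: GAC (Asp) → CAC (His) — missense.
Codon 7: CCC (Pro) → CCT (Pro) — synonymous.
Codon 8: ACC (Thr) → CCC (Pro) — missense.
Codon 9: ATA (Ile) → ACA (Thr) — missense.
Synonymous: 1 of 7.

1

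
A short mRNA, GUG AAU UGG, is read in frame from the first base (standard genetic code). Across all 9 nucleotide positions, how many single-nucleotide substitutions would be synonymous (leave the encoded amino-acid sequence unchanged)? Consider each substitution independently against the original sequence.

4

Codon 1 (GUG, Val): 3 synonymous substitutions.
Codon 2 (AAU, Asn): 1 synonymous substitution.
Codon 3 (UGG, Trp): 0 synonymous substitutions.
Total: 3 + 1 + 0 = 4.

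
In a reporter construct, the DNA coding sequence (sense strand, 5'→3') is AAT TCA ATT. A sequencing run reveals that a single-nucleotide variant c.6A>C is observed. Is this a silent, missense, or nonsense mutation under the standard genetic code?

Position 6 falls in codon 2: TCA → Ser.
After the substitution the codon is TCC → Ser.
Both encode Ser, so the change is synonymous.

silent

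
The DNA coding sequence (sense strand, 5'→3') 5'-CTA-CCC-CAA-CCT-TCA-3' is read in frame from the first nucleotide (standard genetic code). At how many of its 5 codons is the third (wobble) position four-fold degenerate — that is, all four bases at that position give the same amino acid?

4

Codon 1 CTA (Leu): third position 4-fold.
Codon 2 CCC (Pro): third position 4-fold.
Codon 3 CAA (Gln): third position 2-fold.
Codon 4 CCT (Pro): third position 4-fold.
Codon 5 TCA (Ser): third position 4-fold.
Four-fold degenerate third positions: 4.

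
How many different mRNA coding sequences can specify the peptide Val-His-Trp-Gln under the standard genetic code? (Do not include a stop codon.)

Val: 4 codons.
His: 2 codons.
Trp: 1 codon.
Gln: 2 codons.
4 × 2 × 1 × 2 = 16.

16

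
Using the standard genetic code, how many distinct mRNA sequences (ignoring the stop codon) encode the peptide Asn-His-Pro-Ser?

Asn: 2 codons.
His: 2 codons.
Pro: 4 codons.
Ser: 6 codons.
2 × 2 × 4 × 6 = 96.

96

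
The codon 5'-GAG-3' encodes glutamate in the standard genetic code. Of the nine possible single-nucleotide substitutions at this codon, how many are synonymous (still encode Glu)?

1

Position 1: none → 0 synonymous.
Position 2: none → 0 synonymous.
Position 3: GAA → 1 synonymous.
Total: 0 + 0 + 1 = 1.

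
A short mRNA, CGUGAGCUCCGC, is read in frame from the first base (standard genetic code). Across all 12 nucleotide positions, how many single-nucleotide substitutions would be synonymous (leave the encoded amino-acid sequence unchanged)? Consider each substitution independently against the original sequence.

Codon 1 (CGU, Arg): 3 synonymous substitutions.
Codon 2 (GAG, Glu): 1 synonymous substitution.
Codon 3 (CUC, Leu): 3 synonymous substitutions.
Codon 4 (CGC, Arg): 3 synonymous substitutions.
Total: 3 + 1 + 3 + 3 = 10.

10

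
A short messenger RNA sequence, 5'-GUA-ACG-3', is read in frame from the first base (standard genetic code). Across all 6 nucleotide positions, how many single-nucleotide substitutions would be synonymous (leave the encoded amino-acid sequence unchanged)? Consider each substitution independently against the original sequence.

Codon 1 (GUA, Val): 3 synonymous substitutions.
Codon 2 (ACG, Thr): 3 synonymous substitutions.
Total: 3 + 3 = 6.

6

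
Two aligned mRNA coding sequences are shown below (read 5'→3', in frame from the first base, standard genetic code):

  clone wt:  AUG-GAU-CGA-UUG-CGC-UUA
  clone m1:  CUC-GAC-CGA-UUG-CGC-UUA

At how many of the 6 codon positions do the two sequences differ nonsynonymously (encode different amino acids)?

Codon 1: AUG Met / CUC Leu — nonsynonymous.
Codon 2: GAU Asp / GAC Asp — synonymous.
Codon 3: CGA Arg / CGA Arg — identical.
Codon 4: UUG Leu / UUG Leu — identical.
Codon 5: CGC Arg / CGC Arg — identical.
Codon 6: UUA Leu / UUA Leu — identical.
Nonsynonymous differences: 1.

1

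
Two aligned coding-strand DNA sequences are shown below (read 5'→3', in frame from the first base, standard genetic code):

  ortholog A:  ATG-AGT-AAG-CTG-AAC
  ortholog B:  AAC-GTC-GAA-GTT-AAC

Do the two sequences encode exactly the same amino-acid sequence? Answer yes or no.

no

Codon 1: ATG Met / AAC Asn — nonsynonymous.
Codon 2: AGT Ser / GTC Val — nonsynonymous.
Codon 3: AAG Lys / GAA Glu — nonsynonymous.
Codon 4: CTG Leu / GTT Val — nonsynonymous.
Codon 5: AAC Asn / AAC Asn — identical.
Nonsynonymous differences: 4 → different protein.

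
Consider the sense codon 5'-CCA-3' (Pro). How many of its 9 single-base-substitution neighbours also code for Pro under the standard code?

3

Position 1: none → 0 synonymous.
Position 2: none → 0 synonymous.
Position 3: CCU, CCC, CCG → 3 synonymous.
Total: 0 + 0 + 3 = 3.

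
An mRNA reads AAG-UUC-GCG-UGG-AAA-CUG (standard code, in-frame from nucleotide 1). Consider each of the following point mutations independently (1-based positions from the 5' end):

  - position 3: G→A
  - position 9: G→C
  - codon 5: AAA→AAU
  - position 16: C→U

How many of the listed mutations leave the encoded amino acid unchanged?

Codon 1: AAG (Lys) → AAA (Lys) — synonymous.
Codon 3: GCG (Ala) → GCC (Ala) — synonymous.
Codon 5: AAA (Lys) → AAU (Asn) — missense.
Codon 6: CUG (Leu) → UUG (Leu) — synonymous.
Synonymous: 3 of 4.

3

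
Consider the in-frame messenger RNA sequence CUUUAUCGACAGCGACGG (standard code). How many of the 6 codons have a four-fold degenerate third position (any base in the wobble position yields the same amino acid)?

4

Codon 1 CUU (Leu): third position 4-fold.
Codon 2 UAU (Tyr): third position 2-fold.
Codon 3 CGA (Arg): third position 4-fold.
Codon 4 CAG (Gln): third position 2-fold.
Codon 5 CGA (Arg): third position 4-fold.
Codon 6 CGG (Arg): third position 4-fold.
Four-fold degenerate third positions: 4.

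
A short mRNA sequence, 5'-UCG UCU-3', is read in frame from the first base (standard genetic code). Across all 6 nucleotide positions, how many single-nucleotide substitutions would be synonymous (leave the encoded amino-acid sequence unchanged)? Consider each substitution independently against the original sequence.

Codon 1 (UCG, Ser): 3 synonymous substitutions.
Codon 2 (UCU, Ser): 3 synonymous substitutions.
Total: 3 + 3 = 6.

6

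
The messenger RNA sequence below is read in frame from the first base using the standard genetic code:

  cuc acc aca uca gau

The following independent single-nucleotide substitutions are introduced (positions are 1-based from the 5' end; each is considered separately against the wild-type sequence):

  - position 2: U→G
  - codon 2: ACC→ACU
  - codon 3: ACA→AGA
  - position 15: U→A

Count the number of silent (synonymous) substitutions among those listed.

1

Codon 1: CUC (Leu) → CGC (Arg) — missense.
Codon 2: ACC (Thr) → ACU (Thr) — synonymous.
Codon 3: ACA (Thr) → AGA (Arg) — missense.
Codon 5: GAU (Asp) → GAA (Glu) — missense.
Synonymous: 1 of 4.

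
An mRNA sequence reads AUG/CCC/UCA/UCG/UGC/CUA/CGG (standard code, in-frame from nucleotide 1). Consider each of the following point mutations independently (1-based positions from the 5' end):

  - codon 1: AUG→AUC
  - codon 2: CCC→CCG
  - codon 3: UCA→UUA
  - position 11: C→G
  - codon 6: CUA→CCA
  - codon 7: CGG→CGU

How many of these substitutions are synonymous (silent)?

2

Codon 1: AUG (Met) → AUC (Ile) — missense.
Codon 2: CCC (Pro) → CCG (Pro) — synonymous.
Codon 3: UCA (Ser) → UUA (Leu) — missense.
Codon 4: UCG (Ser) → UGG (Trp) — missense.
Codon 6: CUA (Leu) → CCA (Pro) — missense.
Codon 7: CGG (Arg) → CGU (Arg) — synonymous.
Synonymous: 2 of 6.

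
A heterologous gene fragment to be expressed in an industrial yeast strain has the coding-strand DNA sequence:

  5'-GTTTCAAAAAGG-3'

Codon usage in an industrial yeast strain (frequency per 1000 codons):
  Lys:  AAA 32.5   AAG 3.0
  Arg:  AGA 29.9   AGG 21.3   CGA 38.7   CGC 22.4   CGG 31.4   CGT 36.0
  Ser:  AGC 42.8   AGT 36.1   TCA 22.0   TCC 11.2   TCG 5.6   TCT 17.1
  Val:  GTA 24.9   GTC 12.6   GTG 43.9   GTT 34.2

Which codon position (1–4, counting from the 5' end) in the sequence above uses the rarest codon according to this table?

4

Codon 1 GTT (Val): 34.2 per 1000.
Codon 2 TCA (Ser): 22.0 per 1000.
Codon 3 AAA (Lys): 32.5 per 1000.
Codon 4 AGG (Arg): 21.3 per 1000.
Lowest frequency is 21.3 at codon 4.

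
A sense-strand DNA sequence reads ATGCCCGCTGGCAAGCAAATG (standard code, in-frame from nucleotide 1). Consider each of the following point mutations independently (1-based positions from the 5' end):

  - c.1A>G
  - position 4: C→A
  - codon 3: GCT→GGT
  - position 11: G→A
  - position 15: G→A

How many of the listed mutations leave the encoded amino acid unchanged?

1

Codon 1: ATG (Met) → GTG (Val) — missense.
Codon 2: CCC (Pro) → ACC (Thr) — missense.
Codon 3: GCT (Ala) → GGT (Gly) — missense.
Codon 4: GGC (Gly) → GAC (Asp) — missense.
Codon 5: AAG (Lys) → AAA (Lys) — synonymous.
Synonymous: 1 of 5.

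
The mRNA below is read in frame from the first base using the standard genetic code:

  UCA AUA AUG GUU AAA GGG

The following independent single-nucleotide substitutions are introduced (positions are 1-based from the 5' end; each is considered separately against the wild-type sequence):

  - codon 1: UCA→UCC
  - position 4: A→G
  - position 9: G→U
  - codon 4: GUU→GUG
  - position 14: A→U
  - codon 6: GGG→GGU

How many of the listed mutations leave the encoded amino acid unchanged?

Codon 1: UCA (Ser) → UCC (Ser) — synonymous.
Codon 2: AUA (Ile) → GUA (Val) — missense.
Codon 3: AUG (Met) → AUU (Ile) — missense.
Codon 4: GUU (Val) → GUG (Val) — synonymous.
Codon 5: AAA (Lys) → AUA (Ile) — missense.
Codon 6: GGG (Gly) → GGU (Gly) — synonymous.
Synonymous: 3 of 6.

3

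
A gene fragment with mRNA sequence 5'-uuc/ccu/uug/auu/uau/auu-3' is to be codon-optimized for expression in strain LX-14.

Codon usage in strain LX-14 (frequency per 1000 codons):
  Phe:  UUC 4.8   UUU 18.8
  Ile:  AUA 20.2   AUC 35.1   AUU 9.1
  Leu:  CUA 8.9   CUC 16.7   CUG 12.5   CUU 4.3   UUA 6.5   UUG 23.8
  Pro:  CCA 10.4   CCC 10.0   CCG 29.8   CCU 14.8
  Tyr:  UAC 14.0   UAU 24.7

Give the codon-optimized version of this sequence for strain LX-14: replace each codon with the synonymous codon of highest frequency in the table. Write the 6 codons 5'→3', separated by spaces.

UUU CCG UUG AUC UAU AUC

Codon 1 (Phe): best is UUU at 18.8.
Codon 2 (Pro): best is CCG at 29.8.
Codon 3 (Leu): best is UUG at 23.8.
Codon 4 (Ile): best is AUC at 35.1.
Codon 5 (Tyr): best is UAU at 24.7.
Codon 6 (Ile): best is AUC at 35.1.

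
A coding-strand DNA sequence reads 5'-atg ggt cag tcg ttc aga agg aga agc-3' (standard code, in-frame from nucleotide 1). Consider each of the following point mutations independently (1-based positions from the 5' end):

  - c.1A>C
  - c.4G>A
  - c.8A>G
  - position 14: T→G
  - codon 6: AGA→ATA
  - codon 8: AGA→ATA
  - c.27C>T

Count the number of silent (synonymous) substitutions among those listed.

1

Codon 1: ATG (Met) → CTG (Leu) — missense.
Codon 2: GGT (Gly) → AGT (Ser) — missense.
Codon 3: CAG (Gln) → CGG (Arg) — missense.
Codon 5: TTC (Phe) → TGC (Cys) — missense.
Codon 6: AGA (Arg) → ATA (Ile) — missense.
Codon 8: AGA (Arg) → ATA (Ile) — missense.
Codon 9: AGC (Ser) → AGT (Ser) — synonymous.
Synonymous: 1 of 7.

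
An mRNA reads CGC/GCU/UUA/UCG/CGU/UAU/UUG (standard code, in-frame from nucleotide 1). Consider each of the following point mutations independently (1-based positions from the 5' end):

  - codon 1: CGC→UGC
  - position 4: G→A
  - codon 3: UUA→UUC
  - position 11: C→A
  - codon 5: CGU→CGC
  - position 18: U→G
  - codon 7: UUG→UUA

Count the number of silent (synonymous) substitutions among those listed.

2

Codon 1: CGC (Arg) → UGC (Cys) — missense.
Codon 2: GCU (Ala) → ACU (Thr) — missense.
Codon 3: UUA (Leu) → UUC (Phe) — missense.
Codon 4: UCG (Ser) → UAG (Stop) — nonsense.
Codon 5: CGU (Arg) → CGC (Arg) — synonymous.
Codon 6: UAU (Tyr) → UAG (Stop) — nonsense.
Codon 7: UUG (Leu) → UUA (Leu) — synonymous.
Synonymous: 2 of 7.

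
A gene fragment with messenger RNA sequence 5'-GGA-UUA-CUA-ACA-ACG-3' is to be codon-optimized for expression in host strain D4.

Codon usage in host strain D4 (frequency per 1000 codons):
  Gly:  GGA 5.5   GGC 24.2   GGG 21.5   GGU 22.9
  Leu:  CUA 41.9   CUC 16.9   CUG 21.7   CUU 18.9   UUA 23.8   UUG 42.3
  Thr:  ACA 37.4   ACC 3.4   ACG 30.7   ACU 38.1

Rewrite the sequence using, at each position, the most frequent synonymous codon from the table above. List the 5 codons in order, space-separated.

Codon 1 (Gly): best is GGC at 24.2.
Codon 2 (Leu): best is UUG at 42.3.
Codon 3 (Leu): best is UUG at 42.3.
Codon 4 (Thr): best is ACU at 38.1.
Codon 5 (Thr): best is ACU at 38.1.

GGC UUG UUG ACU ACU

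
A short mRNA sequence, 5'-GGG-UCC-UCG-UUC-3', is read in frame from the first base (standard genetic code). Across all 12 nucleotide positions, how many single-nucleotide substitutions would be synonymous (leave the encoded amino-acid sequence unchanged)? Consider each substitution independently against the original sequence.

10

Codon 1 (GGG, Gly): 3 synonymous substitutions.
Codon 2 (UCC, Ser): 3 synonymous substitutions.
Codon 3 (UCG, Ser): 3 synonymous substitutions.
Codon 4 (UUC, Phe): 1 synonymous substitution.
Total: 3 + 3 + 3 + 1 = 10.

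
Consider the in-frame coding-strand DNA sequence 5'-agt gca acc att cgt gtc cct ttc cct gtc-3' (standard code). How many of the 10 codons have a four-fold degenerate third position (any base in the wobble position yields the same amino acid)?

Codon 1 AGT (Ser): third position 2-fold.
Codon 2 GCA (Ala): third position 4-fold.
Codon 3 ACC (Thr): third position 4-fold.
Codon 4 ATT (Ile): third position 3-fold.
Codon 5 CGT (Arg): third position 4-fold.
Codon 6 GTC (Val): third position 4-fold.
Codon 7 CCT (Pro): third position 4-fold.
Codon 8 TTC (Phe): third position 2-fold.
Codon 9 CCT (Pro): third position 4-fold.
Codon 10 GTC (Val): third position 4-fold.
Four-fold degenerate third positions: 7.

7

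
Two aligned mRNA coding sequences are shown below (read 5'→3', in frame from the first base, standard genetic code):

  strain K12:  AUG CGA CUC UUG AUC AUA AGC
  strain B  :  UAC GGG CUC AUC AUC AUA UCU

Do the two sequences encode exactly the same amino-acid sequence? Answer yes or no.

Codon 1: AUG Met / UAC Tyr — nonsynonymous.
Codon 2: CGA Arg / GGG Gly — nonsynonymous.
Codon 3: CUC Leu / CUC Leu — identical.
Codon 4: UUG Leu / AUC Ile — nonsynonymous.
Codon 5: AUC Ile / AUC Ile — identical.
Codon 6: AUA Ile / AUA Ile — identical.
Codon 7: AGC Ser / UCU Ser — synonymous.
Nonsynonymous differences: 3 → different protein.

no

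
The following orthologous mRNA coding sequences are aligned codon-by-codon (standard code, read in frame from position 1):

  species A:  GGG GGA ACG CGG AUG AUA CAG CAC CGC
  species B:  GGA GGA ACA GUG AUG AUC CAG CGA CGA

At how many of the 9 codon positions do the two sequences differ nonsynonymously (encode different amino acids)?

2

Codon 1: GGG Gly / GGA Gly — synonymous.
Codon 2: GGA Gly / GGA Gly — identical.
Codon 3: ACG Thr / ACA Thr — synonymous.
Codon 4: CGG Arg / GUG Val — nonsynonymous.
Codon 5: AUG Met / AUG Met — identical.
Codon 6: AUA Ile / AUC Ile — synonymous.
Codon 7: CAG Gln / CAG Gln — identical.
Codon 8: CAC His / CGA Arg — nonsynonymous.
Codon 9: CGC Arg / CGA Arg — synonymous.
Nonsynonymous differences: 2.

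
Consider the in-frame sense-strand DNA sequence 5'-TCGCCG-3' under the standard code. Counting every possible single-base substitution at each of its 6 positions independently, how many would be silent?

6

Codon 1 (TCG, Ser): 3 synonymous substitutions.
Codon 2 (CCG, Pro): 3 synonymous substitutions.
Total: 3 + 3 = 6.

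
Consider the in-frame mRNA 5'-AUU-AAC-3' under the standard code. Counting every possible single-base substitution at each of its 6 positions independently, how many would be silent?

3

Codon 1 (AUU, Ile): 2 synonymous substitutions.
Codon 2 (AAC, Asn): 1 synonymous substitution.
Total: 2 + 1 = 3.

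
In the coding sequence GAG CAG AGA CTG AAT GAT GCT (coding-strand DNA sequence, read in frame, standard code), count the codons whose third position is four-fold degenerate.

Codon 1 GAG (Glu): third position 2-fold.
Codon 2 CAG (Gln): third position 2-fold.
Codon 3 AGA (Arg): third position 2-fold.
Codon 4 CTG (Leu): third position 4-fold.
Codon 5 AAT (Asn): third position 2-fold.
Codon 6 GAT (Asp): third position 2-fold.
Codon 7 GCT (Ala): third position 4-fold.
Four-fold degenerate third positions: 2.

2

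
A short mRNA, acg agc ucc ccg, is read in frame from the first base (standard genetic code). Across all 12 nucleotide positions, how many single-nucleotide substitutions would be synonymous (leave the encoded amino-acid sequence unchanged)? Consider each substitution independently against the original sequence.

Codon 1 (ACG, Thr): 3 synonymous substitutions.
Codon 2 (AGC, Ser): 1 synonymous substitution.
Codon 3 (UCC, Ser): 3 synonymous substitutions.
Codon 4 (CCG, Pro): 3 synonymous substitutions.
Total: 3 + 1 + 3 + 3 = 10.

10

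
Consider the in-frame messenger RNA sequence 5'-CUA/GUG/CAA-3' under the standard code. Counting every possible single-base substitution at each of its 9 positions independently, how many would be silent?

Codon 1 (CUA, Leu): 4 synonymous substitutions.
Codon 2 (GUG, Val): 3 synonymous substitutions.
Codon 3 (CAA, Gln): 1 synonymous substitution.
Total: 4 + 3 + 1 = 8.

8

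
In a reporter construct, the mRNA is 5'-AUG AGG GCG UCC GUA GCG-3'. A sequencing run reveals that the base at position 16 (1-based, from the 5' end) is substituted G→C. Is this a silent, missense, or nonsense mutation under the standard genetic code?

Position 16 falls in codon 6: GCG → Ala.
After the substitution the codon is CCG → Pro.
Ala ≠ Pro, so this is a missense mutation.

missense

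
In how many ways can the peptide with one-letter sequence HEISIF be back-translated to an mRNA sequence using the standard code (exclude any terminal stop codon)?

432

His: 2 codons.
Glu: 2 codons.
Ile: 3 codons.
Ser: 6 codons.
Ile: 3 codons.
Phe: 2 codons.
2 × 2 × 3 × 6 × 3 × 2 = 432.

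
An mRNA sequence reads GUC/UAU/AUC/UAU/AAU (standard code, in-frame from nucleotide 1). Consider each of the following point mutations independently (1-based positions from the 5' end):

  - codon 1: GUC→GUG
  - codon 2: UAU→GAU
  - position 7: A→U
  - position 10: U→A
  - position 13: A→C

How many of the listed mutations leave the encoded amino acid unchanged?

Codon 1: GUC (Val) → GUG (Val) — synonymous.
Codon 2: UAU (Tyr) → GAU (Asp) — missense.
Codon 3: AUC (Ile) → UUC (Phe) — missense.
Codon 4: UAU (Tyr) → AAU (Asn) — missense.
Codon 5: AAU (Asn) → CAU (His) — missense.
Synonymous: 1 of 5.

1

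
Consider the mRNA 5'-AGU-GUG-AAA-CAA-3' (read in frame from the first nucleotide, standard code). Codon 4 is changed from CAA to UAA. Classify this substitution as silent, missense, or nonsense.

Position 10 falls in codon 4: CAA → Gln.
After the substitution the codon is UAA → Stop.
The new codon is a stop codon, so this is a nonsense mutation.

nonsense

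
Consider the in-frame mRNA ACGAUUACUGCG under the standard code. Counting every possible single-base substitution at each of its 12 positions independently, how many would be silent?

Codon 1 (ACG, Thr): 3 synonymous substitutions.
Codon 2 (AUU, Ile): 2 synonymous substitutions.
Codon 3 (ACU, Thr): 3 synonymous substitutions.
Codon 4 (GCG, Ala): 3 synonymous substitutions.
Total: 3 + 2 + 3 + 3 = 11.

11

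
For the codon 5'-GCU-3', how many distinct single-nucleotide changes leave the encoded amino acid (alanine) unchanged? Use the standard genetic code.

Position 1: none → 0 synonymous.
Position 2: none → 0 synonymous.
Position 3: GCC, GCA, GCG → 3 synonymous.
Total: 0 + 0 + 3 = 3.

3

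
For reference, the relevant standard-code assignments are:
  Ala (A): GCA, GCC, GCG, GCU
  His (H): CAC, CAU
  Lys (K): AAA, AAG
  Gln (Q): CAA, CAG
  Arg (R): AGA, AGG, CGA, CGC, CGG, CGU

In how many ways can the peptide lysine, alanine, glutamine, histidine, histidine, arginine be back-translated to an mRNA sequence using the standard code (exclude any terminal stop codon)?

Lys: 2 codons.
Ala: 4 codons.
Gln: 2 codons.
His: 2 codons.
His: 2 codons.
Arg: 6 codons.
2 × 4 × 2 × 2 × 2 × 6 = 384.

384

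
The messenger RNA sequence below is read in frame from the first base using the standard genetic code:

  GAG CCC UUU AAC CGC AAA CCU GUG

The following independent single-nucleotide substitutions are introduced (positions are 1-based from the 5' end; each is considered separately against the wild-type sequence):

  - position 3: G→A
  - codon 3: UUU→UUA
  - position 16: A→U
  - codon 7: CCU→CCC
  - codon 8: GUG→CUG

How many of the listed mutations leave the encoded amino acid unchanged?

2

Codon 1: GAG (Glu) → GAA (Glu) — synonymous.
Codon 3: UUU (Phe) → UUA (Leu) — missense.
Codon 6: AAA (Lys) → UAA (Stop) — nonsense.
Codon 7: CCU (Pro) → CCC (Pro) — synonymous.
Codon 8: GUG (Val) → CUG (Leu) — missense.
Synonymous: 2 of 5.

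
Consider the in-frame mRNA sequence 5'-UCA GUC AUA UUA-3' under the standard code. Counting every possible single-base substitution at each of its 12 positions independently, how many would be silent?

10

Codon 1 (UCA, Ser): 3 synonymous substitutions.
Codon 2 (GUC, Val): 3 synonymous substitutions.
Codon 3 (AUA, Ile): 2 synonymous substitutions.
Codon 4 (UUA, Leu): 2 synonymous substitutions.
Total: 3 + 3 + 2 + 2 = 10.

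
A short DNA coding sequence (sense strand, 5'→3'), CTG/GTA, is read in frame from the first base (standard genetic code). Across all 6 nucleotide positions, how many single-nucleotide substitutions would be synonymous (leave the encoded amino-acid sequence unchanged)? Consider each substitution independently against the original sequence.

Codon 1 (CTG, Leu): 4 synonymous substitutions.
Codon 2 (GTA, Val): 3 synonymous substitutions.
Total: 4 + 3 = 7.

7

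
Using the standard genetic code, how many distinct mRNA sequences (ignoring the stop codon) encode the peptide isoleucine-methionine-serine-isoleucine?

Ile: 3 codons.
Met: 1 codon.
Ser: 6 codons.
Ile: 3 codons.
3 × 1 × 6 × 3 = 54.

54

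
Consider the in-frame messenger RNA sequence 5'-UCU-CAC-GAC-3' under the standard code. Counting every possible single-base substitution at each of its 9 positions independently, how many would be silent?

5

Codon 1 (UCU, Ser): 3 synonymous substitutions.
Codon 2 (CAC, His): 1 synonymous substitution.
Codon 3 (GAC, Asp): 1 synonymous substitution.
Total: 3 + 1 + 1 = 5.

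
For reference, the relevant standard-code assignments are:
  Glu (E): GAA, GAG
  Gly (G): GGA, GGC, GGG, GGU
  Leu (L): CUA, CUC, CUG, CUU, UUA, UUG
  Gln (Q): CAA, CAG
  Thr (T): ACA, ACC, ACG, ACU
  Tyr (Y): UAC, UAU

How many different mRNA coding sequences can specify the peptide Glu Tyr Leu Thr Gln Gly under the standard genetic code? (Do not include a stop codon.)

768

Glu: 2 codons.
Tyr: 2 codons.
Leu: 6 codons.
Thr: 4 codons.
Gln: 2 codons.
Gly: 4 codons.
2 × 2 × 6 × 4 × 2 × 4 = 768.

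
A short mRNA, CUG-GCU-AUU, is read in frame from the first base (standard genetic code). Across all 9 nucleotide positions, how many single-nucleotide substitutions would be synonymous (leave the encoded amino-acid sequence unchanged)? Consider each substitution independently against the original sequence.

Codon 1 (CUG, Leu): 4 synonymous substitutions.
Codon 2 (GCU, Ala): 3 synonymous substitutions.
Codon 3 (AUU, Ile): 2 synonymous substitutions.
Total: 4 + 3 + 2 = 9.

9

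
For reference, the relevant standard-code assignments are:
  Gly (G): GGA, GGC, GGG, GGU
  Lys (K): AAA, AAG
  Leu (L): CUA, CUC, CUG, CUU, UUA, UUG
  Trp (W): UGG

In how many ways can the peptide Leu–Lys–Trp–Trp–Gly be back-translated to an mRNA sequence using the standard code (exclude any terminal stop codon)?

Leu: 6 codons.
Lys: 2 codons.
Trp: 1 codon.
Trp: 1 codon.
Gly: 4 codons.
6 × 2 × 1 × 1 × 4 = 48.

48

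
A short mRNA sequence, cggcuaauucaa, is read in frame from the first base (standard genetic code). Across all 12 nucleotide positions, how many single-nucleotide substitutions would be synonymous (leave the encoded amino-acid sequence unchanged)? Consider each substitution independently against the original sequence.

11

Codon 1 (CGG, Arg): 4 synonymous substitutions.
Codon 2 (CUA, Leu): 4 synonymous substitutions.
Codon 3 (AUU, Ile): 2 synonymous substitutions.
Codon 4 (CAA, Gln): 1 synonymous substitution.
Total: 4 + 4 + 2 + 1 = 11.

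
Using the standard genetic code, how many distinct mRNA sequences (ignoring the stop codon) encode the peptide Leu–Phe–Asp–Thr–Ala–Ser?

Leu: 6 codons.
Phe: 2 codons.
Asp: 2 codons.
Thr: 4 codons.
Ala: 4 codons.
Ser: 6 codons.
6 × 2 × 2 × 4 × 4 × 6 = 2304.

2304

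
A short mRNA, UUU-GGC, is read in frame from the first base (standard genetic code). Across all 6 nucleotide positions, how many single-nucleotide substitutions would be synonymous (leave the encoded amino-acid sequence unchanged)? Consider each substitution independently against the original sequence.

Codon 1 (UUU, Phe): 1 synonymous substitution.
Codon 2 (GGC, Gly): 3 synonymous substitutions.
Total: 1 + 3 = 4.

4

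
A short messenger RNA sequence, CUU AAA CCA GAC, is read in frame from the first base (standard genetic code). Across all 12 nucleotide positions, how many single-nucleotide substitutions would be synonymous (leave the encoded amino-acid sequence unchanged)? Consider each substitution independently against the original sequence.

8

Codon 1 (CUU, Leu): 3 synonymous substitutions.
Codon 2 (AAA, Lys): 1 synonymous substitution.
Codon 3 (CCA, Pro): 3 synonymous substitutions.
Codon 4 (GAC, Asp): 1 synonymous substitution.
Total: 3 + 1 + 3 + 1 = 8.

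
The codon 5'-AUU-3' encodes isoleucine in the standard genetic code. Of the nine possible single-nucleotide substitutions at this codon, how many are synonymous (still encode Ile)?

Position 1: none → 0 synonymous.
Position 2: none → 0 synonymous.
Position 3: AUC, AUA → 2 synonymous.
Total: 0 + 0 + 2 = 2.

2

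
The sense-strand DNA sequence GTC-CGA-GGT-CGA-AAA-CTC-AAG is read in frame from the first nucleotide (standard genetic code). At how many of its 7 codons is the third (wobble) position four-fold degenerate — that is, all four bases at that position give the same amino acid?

Codon 1 GTC (Val): third position 4-fold.
Codon 2 CGA (Arg): third position 4-fold.
Codon 3 GGT (Gly): third position 4-fold.
Codon 4 CGA (Arg): third position 4-fold.
Codon 5 AAA (Lys): third position 2-fold.
Codon 6 CTC (Leu): third position 4-fold.
Codon 7 AAG (Lys): third position 2-fold.
Four-fold degenerate third positions: 5.

5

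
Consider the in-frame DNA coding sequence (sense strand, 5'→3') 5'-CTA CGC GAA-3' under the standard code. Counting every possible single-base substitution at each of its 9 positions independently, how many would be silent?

8

Codon 1 (CTA, Leu): 4 synonymous substitutions.
Codon 2 (CGC, Arg): 3 synonymous substitutions.
Codon 3 (GAA, Glu): 1 synonymous substitution.
Total: 4 + 3 + 1 = 8.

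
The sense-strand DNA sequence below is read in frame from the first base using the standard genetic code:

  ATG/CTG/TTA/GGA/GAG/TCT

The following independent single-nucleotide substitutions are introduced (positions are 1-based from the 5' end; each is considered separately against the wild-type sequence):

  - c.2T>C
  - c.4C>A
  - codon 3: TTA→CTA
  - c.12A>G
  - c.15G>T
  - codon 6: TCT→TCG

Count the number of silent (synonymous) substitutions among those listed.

3

Codon 1: ATG (Met) → ACG (Thr) — missense.
Codon 2: CTG (Leu) → ATG (Met) — missense.
Codon 3: TTA (Leu) → CTA (Leu) — synonymous.
Codon 4: GGA (Gly) → GGG (Gly) — synonymous.
Codon 5: GAG (Glu) → GAT (Asp) — missense.
Codon 6: TCT (Ser) → TCG (Ser) — synonymous.
Synonymous: 3 of 6.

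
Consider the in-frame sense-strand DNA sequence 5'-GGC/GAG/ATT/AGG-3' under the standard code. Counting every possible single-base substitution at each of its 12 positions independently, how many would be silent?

8

Codon 1 (GGC, Gly): 3 synonymous substitutions.
Codon 2 (GAG, Glu): 1 synonymous substitution.
Codon 3 (ATT, Ile): 2 synonymous substitutions.
Codon 4 (AGG, Arg): 2 synonymous substitutions.
Total: 3 + 1 + 2 + 2 = 8.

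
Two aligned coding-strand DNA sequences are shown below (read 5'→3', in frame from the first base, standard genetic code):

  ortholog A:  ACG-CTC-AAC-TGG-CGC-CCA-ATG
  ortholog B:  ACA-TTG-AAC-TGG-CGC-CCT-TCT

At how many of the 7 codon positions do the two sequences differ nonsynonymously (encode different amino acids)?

Codon 1: ACG Thr / ACA Thr — synonymous.
Codon 2: CTC Leu / TTG Leu — synonymous.
Codon 3: AAC Asn / AAC Asn — identical.
Codon 4: TGG Trp / TGG Trp — identical.
Codon 5: CGC Arg / CGC Arg — identical.
Codon 6: CCA Pro / CCT Pro — synonymous.
Codon 7: ATG Met / TCT Ser — nonsynonymous.
Nonsynonymous differences: 1.

1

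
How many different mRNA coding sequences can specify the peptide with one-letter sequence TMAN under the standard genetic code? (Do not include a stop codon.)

Thr: 4 codons.
Met: 1 codon.
Ala: 4 codons.
Asn: 2 codons.
4 × 1 × 4 × 2 = 32.

32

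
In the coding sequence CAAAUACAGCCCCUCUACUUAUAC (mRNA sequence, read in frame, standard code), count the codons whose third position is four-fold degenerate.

2

Codon 1 CAA (Gln): third position 2-fold.
Codon 2 AUA (Ile): third position 3-fold.
Codon 3 CAG (Gln): third position 2-fold.
Codon 4 CCC (Pro): third position 4-fold.
Codon 5 CUC (Leu): third position 4-fold.
Codon 6 UAC (Tyr): third position 2-fold.
Codon 7 UUA (Leu): third position 2-fold.
Codon 8 UAC (Tyr): third position 2-fold.
Four-fold degenerate third positions: 2.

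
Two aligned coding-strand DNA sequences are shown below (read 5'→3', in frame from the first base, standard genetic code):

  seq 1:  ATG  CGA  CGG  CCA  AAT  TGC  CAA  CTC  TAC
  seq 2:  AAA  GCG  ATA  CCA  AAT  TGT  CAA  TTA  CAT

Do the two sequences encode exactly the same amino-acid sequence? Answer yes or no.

Codon 1: ATG Met / AAA Lys — nonsynonymous.
Codon 2: CGA Arg / GCG Ala — nonsynonymous.
Codon 3: CGG Arg / ATA Ile — nonsynonymous.
Codon 4: CCA Pro / CCA Pro — identical.
Codon 5: AAT Asn / AAT Asn — identical.
Codon 6: TGC Cys / TGT Cys — synonymous.
Codon 7: CAA Gln / CAA Gln — identical.
Codon 8: CTC Leu / TTA Leu — synonymous.
Codon 9: TAC Tyr / CAT His — nonsynonymous.
Nonsynonymous differences: 4 → different protein.

no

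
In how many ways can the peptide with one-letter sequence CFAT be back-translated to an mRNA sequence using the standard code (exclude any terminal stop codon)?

Cys: 2 codons.
Phe: 2 codons.
Ala: 4 codons.
Thr: 4 codons.
2 × 2 × 4 × 4 = 64.

64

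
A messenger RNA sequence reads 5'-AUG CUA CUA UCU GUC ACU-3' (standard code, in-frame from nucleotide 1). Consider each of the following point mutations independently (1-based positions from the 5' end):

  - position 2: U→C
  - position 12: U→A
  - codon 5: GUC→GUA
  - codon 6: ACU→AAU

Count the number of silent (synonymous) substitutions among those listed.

Codon 1: AUG (Met) → ACG (Thr) — missense.
Codon 4: UCU (Ser) → UCA (Ser) — synonymous.
Codon 5: GUC (Val) → GUA (Val) — synonymous.
Codon 6: ACU (Thr) → AAU (Asn) — missense.
Synonymous: 2 of 4.

2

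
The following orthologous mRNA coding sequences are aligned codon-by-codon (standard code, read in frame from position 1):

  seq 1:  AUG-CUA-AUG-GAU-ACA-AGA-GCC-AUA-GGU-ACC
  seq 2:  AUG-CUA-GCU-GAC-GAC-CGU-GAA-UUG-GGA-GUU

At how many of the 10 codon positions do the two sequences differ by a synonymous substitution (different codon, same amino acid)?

Codon 1: AUG Met / AUG Met — identical.
Codon 2: CUA Leu / CUA Leu — identical.
Codon 3: AUG Met / GCU Ala — nonsynonymous.
Codon 4: GAU Asp / GAC Asp — synonymous.
Codon 5: ACA Thr / GAC Asp — nonsynonymous.
Codon 6: AGA Arg / CGU Arg — synonymous.
Codon 7: GCC Ala / GAA Glu — nonsynonymous.
Codon 8: AUA Ile / UUG Leu — nonsynonymous.
Codon 9: GGU Gly / GGA Gly — synonymous.
Codon 10: ACC Thr / GUU Val — nonsynonymous.
Synonymous differences: 3.

3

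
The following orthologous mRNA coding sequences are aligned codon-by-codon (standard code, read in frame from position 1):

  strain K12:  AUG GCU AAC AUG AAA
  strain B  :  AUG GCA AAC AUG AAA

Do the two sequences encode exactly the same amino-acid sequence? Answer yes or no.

yes

Codon 1: AUG Met / AUG Met — identical.
Codon 2: GCU Ala / GCA Ala — synonymous.
Codon 3: AAC Asn / AAC Asn — identical.
Codon 4: AUG Met / AUG Met — identical.
Codon 5: AAA Lys / AAA Lys — identical.
Nonsynonymous differences: 0 → same protein.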